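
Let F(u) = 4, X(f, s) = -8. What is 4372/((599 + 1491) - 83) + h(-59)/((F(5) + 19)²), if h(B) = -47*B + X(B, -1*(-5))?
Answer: 7862143/1061703 ≈ 7.4052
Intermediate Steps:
h(B) = -8 - 47*B (h(B) = -47*B - 8 = -8 - 47*B)
4372/((599 + 1491) - 83) + h(-59)/((F(5) + 19)²) = 4372/((599 + 1491) - 83) + (-8 - 47*(-59))/((4 + 19)²) = 4372/(2090 - 83) + (-8 + 2773)/(23²) = 4372/2007 + 2765/529 = 7862143/1061703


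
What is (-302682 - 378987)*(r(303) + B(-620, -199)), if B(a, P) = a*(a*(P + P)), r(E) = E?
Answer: 104289151767093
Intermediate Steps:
B(a, P) = 2*P*a**2 (B(a, P) = a*(a*(2*P)) = a*(2*P*a) = 2*P*a**2)
(-302682 - 378987)*(r(303) + B(-620, -199)) = (-302682 - 378987)*(303 + 2*(-199)*(-620)**2) = -681669*(303 + 2*(-199)*384400) = -681669*(303 - 152991200) = -681669*(-152990897) = 104289151767093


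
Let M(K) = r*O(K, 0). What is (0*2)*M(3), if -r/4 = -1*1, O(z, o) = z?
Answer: 0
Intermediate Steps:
r = 4 (r = -(-4) = -4*(-1) = 4)
M(K) = 4*K
(0*2)*M(3) = (0*2)*(4*3) = 0*12 = 0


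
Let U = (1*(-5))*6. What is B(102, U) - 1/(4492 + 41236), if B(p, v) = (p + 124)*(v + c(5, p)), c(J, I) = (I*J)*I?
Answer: 537292110719/45728 ≈ 1.1750e+7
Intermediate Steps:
c(J, I) = J*I²
U = -30 (U = -5*6 = -30)
B(p, v) = (124 + p)*(v + 5*p²) (B(p, v) = (p + 124)*(v + 5*p²) = (124 + p)*(v + 5*p²))
B(102, U) - 1/(4492 + 41236) = (5*102³ + 124*(-30) + 620*102² + 102*(-30)) - 1/(4492 + 41236) = (5*1061208 - 3720 + 620*10404 - 3060) - 1/45728 = (5306040 - 3720 + 6450480 - 3060) - 1*1/45728 = 11749740 - 1/45728 = 537292110719/45728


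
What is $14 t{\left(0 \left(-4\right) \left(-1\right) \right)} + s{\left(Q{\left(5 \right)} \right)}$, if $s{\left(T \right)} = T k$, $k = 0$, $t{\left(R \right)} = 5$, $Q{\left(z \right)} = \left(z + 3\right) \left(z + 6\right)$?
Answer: $70$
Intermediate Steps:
$Q{\left(z \right)} = \left(3 + z\right) \left(6 + z\right)$
$s{\left(T \right)} = 0$ ($s{\left(T \right)} = T 0 = 0$)
$14 t{\left(0 \left(-4\right) \left(-1\right) \right)} + s{\left(Q{\left(5 \right)} \right)} = 14 \cdot 5 + 0 = 70 + 0 = 70$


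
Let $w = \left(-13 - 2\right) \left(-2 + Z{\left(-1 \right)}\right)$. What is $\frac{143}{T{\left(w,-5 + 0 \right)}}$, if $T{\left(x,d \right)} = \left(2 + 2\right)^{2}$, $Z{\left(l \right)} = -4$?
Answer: $\frac{143}{16} \approx 8.9375$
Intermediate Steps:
$w = 90$ ($w = \left(-13 - 2\right) \left(-2 - 4\right) = \left(-15\right) \left(-6\right) = 90$)
$T{\left(x,d \right)} = 16$ ($T{\left(x,d \right)} = 4^{2} = 16$)
$\frac{143}{T{\left(w,-5 + 0 \right)}} = \frac{143}{16}$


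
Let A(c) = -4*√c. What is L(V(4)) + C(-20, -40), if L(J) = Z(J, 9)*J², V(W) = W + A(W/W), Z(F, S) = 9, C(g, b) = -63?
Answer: -63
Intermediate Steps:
V(W) = -4 + W (V(W) = W - 4*√1 = W - 4*1 = W - 4 = -4 + W)
L(J) = 9*J²
L(V(4)) + C(-20, -40) = 9*(-4 + 4)² - 63 = 9*0² - 63 = 9*0 - 63 = 0 - 63 = -63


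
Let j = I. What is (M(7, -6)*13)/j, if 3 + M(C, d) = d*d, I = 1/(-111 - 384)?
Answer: -212355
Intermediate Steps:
I = -1/495 (I = 1/(-495) = -1/495 ≈ -0.0020202)
M(C, d) = -3 + d² (M(C, d) = -3 + d*d = -3 + d²)
j = -1/495 ≈ -0.0020202
(M(7, -6)*13)/j = ((-3 + (-6)²)*13)/(-1/495) = ((-3 + 36)*13)*(-495) = (33*13)*(-495) = 429*(-495) = -212355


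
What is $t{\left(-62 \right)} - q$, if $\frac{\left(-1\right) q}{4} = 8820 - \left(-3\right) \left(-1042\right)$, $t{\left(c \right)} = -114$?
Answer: $22662$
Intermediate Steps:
$q = -22776$ ($q = - 4 \left(8820 - \left(-3\right) \left(-1042\right)\right) = - 4 \left(8820 - 3126\right) = \left(-4\right) 5694 = -22776$)
$t{\left(-62 \right)} - q = -114 - -22776 = -114 + 22776 = 22662$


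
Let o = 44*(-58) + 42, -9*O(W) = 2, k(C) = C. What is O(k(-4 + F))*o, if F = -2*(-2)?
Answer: 5020/9 ≈ 557.78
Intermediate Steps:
F = 4
O(W) = -2/9 (O(W) = -⅑*2 = -2/9)
o = -2510 (o = -2552 + 42 = -2510)
O(k(-4 + F))*o = -2/9*(-2510) = 5020/9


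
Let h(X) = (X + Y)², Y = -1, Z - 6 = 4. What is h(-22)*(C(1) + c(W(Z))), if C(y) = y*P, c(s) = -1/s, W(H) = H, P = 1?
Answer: 4761/10 ≈ 476.10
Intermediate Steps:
Z = 10 (Z = 6 + 4 = 10)
h(X) = (-1 + X)² (h(X) = (X - 1)² = (-1 + X)²)
C(y) = y (C(y) = y*1 = y)
h(-22)*(C(1) + c(W(Z))) = (-1 - 22)²*(1 - 1/10) = (-23)²*(1 - 1*⅒) = 529*(1 - ⅒) = 529*(9/10) = 4761/10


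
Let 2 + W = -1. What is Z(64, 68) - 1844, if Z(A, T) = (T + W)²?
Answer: 2381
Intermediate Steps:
W = -3 (W = -2 - 1 = -3)
Z(A, T) = (-3 + T)² (Z(A, T) = (T - 3)² = (-3 + T)²)
Z(64, 68) - 1844 = (-3 + 68)² - 1844 = 65² - 1844 = 4225 - 1844 = 2381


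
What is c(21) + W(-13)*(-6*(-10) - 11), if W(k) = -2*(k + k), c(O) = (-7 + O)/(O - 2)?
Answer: 48426/19 ≈ 2548.7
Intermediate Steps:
c(O) = (-7 + O)/(-2 + O)
W(k) = -4*k
c(21) + W(-13)*(-6*(-10) - 11) = (-7 + 21)/(-2 + 21) + (-4*(-13))*(-6*(-10) - 11) = 14/19 + 52*(60 - 11) = (1/19)*14 + 52*49 = 14/19 + 2548 = 48426/19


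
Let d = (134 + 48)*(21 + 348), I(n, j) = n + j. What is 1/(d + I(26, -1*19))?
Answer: 1/67165 ≈ 1.4889e-5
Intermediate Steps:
I(n, j) = j + n
d = 67158 (d = 182*369 = 67158)
1/(d + I(26, -1*19)) = 1/(67158 + (-1*19 + 26)) = 1/(67158 + (-19 + 26)) = 1/(67158 + 7) = 1/67165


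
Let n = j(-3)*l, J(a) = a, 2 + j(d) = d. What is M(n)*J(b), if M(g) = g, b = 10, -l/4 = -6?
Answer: -1200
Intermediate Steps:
l = 24 (l = -4*(-6) = 24)
j(d) = -2 + d
n = -120 (n = (-2 - 3)*24 = -5*24 = -120)
M(n)*J(b) = -120*10 = -1200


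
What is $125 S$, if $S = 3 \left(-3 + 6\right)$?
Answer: $1125$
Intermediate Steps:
$S = 9$ ($S = 3 \cdot 3 = 9$)
$125 S = 125 \cdot 9 = 1125$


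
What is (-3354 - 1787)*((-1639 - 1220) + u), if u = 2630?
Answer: 1177289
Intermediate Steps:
(-3354 - 1787)*((-1639 - 1220) + u) = (-3354 - 1787)*((-1639 - 1220) + 2630) = -5141*(-2859 + 2630) = -5141*(-229) = 1177289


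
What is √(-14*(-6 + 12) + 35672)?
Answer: 2*√8897 ≈ 188.65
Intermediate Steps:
√(-14*(-6 + 12) + 35672) = √(-14*6 + 35672) = √(-84 + 35672) = √35588 = 2*√8897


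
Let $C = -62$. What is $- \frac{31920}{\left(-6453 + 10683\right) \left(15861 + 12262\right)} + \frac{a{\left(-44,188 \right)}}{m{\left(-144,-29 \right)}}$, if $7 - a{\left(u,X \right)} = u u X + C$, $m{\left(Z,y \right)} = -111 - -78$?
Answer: $\frac{160331590805}{14539591} \approx 11027.0$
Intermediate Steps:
$m{\left(Z,y \right)} = -33$ ($m{\left(Z,y \right)} = -111 + 78 = -33$)
$a{\left(u,X \right)} = 69 - X u^{2}$ ($a{\left(u,X \right)} = 7 - \left(u u X - 62\right) = 7 - \left(u^{2} X - 62\right) = 7 - \left(X u^{2} - 62\right) = 7 - \left(-62 + X u^{2}\right) = 69 - X u^{2}$)
$- \frac{31920}{\left(-6453 + 10683\right) \left(15861 + 12262\right)} + \frac{a{\left(-44,188 \right)}}{m{\left(-144,-29 \right)}} = - \frac{31920}{\left(-6453 + 10683\right) \left(15861 + 12262\right)} + \frac{69 - 188 \left(-44\right)^{2}}{-33} = - \frac{31920}{4230 \cdot 28123} + \left(69 - 188 \cdot 1936\right) \left(- \frac{1}{33}\right) = - \frac{31920}{118960290} + \left(69 - 363968\right) \left(- \frac{1}{33}\right) = \left(-31920\right) \frac{1}{118960290} - - \frac{363899}{33} = - \frac{1064}{3965343} + \frac{363899}{33} = \frac{160331590805}{14539591}$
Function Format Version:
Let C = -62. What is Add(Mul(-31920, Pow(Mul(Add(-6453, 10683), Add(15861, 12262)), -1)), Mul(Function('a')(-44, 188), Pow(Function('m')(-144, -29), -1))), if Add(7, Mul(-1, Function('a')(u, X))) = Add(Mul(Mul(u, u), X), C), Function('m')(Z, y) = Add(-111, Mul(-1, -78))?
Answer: Rational(160331590805, 14539591) ≈ 11027.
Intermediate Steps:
Function('m')(Z, y) = -33 (Function('m')(Z, y) = Add(-111, 78) = -33)
Function('a')(u, X) = Add(69, Mul(-1, X, Pow(u, 2))) (Function('a')(u, X) = Add(7, Mul(-1, Add(Mul(Mul(u, u), X), -62))) = Add(7, Mul(-1, Add(Mul(Pow(u, 2), X), -62))) = Add(7, Mul(-1, Add(Mul(X, Pow(u, 2)), -62))) = Add(7, Mul(-1, Add(-62, Mul(X, Pow(u, 2))))) = Add(7, Add(62, Mul(-1, X, Pow(u, 2)))) = Add(69, Mul(-1, X, Pow(u, 2))))
Add(Mul(-31920, Pow(Mul(Add(-6453, 10683), Add(15861, 12262)), -1)), Mul(Function('a')(-44, 188), Pow(Function('m')(-144, -29), -1))) = Add(Mul(-31920, Pow(Mul(Add(-6453, 10683), Add(15861, 12262)), -1)), Mul(Add(69, Mul(-1, 188, Pow(-44, 2))), Pow(-33, -1))) = Add(Mul(-31920, Pow(Mul(4230, 28123), -1)), Mul(Add(69, Mul(-1, 188, 1936)), Rational(-1, 33))) = Add(Mul(-31920, Pow(118960290, -1)), Mul(Add(69, -363968), Rational(-1, 33))) = Add(Mul(-31920, Rational(1, 118960290)), Mul(-363899, Rational(-1, 33))) = Add(Rational(-1064, 3965343), Rational(363899, 33)) = Rational(160331590805, 14539591)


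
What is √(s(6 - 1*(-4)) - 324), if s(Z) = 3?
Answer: I*√321 ≈ 17.916*I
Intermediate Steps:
√(s(6 - 1*(-4)) - 324) = √(3 - 324) = √(-321) = I*√321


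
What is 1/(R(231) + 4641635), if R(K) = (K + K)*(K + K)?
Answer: 1/4855079 ≈ 2.0597e-7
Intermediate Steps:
R(K) = 4*K² (R(K) = (2*K)*(2*K) = 4*K²)
1/(R(231) + 4641635) = 1/(4*231² + 4641635) = 1/(4*53361 + 4641635) = 1/(213444 + 4641635) = 1/4855079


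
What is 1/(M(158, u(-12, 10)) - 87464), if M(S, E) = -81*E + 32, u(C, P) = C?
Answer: -1/86460 ≈ -1.1566e-5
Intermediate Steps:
M(S, E) = 32 - 81*E
1/(M(158, u(-12, 10)) - 87464) = 1/((32 - 81*(-12)) - 87464) = 1/((32 + 972) - 87464) = 1/(1004 - 87464) = 1/(-86460) = -1/86460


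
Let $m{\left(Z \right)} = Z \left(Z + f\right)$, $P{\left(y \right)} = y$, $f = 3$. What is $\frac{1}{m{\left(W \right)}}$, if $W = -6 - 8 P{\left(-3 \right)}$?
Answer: $\frac{1}{378} \approx 0.0026455$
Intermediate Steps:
$W = 18$ ($W = -6 - -24 = -6 + 24 = 18$)
$m{\left(Z \right)} = Z \left(3 + Z\right)$ ($m{\left(Z \right)} = Z \left(Z + 3\right) = Z \left(3 + Z\right)$)
$\frac{1}{m{\left(W \right)}} = \frac{1}{18 \left(3 + 18\right)} = \frac{1}{18 \cdot 21} = \frac{1}{378}$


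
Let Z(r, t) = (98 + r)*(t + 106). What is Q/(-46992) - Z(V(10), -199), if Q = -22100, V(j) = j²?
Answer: 216333197/11748 ≈ 18414.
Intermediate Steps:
Z(r, t) = (98 + r)*(106 + t)
Q/(-46992) - Z(V(10), -199) = -22100/(-46992) - (10388 + 98*(-199) + 106*10² + 10²*(-199)) = -22100*(-1/46992) - (10388 - 19502 + 106*100 + 100*(-199)) = 5525/11748 - (10388 - 19502 + 10600 - 19900) = 5525/11748 - 1*(-18414) = 5525/11748 + 18414 = 216333197/11748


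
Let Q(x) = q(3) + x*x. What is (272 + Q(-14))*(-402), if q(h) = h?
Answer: -189342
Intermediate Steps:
Q(x) = 3 + x² (Q(x) = 3 + x*x = 3 + x²)
(272 + Q(-14))*(-402) = (272 + (3 + (-14)²))*(-402) = (272 + (3 + 196))*(-402) = (272 + 199)*(-402) = 471*(-402) = -189342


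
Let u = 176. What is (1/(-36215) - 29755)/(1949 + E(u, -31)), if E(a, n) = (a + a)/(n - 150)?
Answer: -195041496006/12762781655 ≈ -15.282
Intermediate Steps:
E(a, n) = 2*a/(-150 + n) (E(a, n) = (2*a)/(-150 + n) = 2*a/(-150 + n))
(1/(-36215) - 29755)/(1949 + E(u, -31)) = (1/(-36215) - 29755)/(1949 + 2*176/(-150 - 31)) = (-1/36215 - 29755)/(1949 + 2*176/(-181)) = -1077577326/(36215*(1949 + 2*176*(-1/181))) = -1077577326/(36215*(1949 - 352/181)) = -1077577326/(36215*352417/181) = -1077577326/36215*181/352417 = -195041496006/12762781655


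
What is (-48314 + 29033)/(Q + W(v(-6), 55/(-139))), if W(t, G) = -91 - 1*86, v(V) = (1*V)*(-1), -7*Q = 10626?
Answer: 6427/565 ≈ 11.375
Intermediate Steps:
Q = -1518 (Q = -⅐*10626 = -1518)
v(V) = -V (v(V) = V*(-1) = -V)
W(t, G) = -177 (W(t, G) = -91 - 86 = -177)
(-48314 + 29033)/(Q + W(v(-6), 55/(-139))) = (-48314 + 29033)/(-1518 - 177) = -19281/(-1695) = -19281*(-1/1695) = 6427/565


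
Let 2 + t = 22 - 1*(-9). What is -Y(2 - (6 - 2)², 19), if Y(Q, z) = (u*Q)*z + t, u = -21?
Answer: -5615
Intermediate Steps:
t = 29 (t = -2 + (22 - 1*(-9)) = -2 + (22 + 9) = -2 + 31 = 29)
Y(Q, z) = 29 - 21*Q*z (Y(Q, z) = (-21*Q)*z + 29 = -21*Q*z + 29 = 29 - 21*Q*z)
-Y(2 - (6 - 2)², 19) = -(29 - 21*(2 - (6 - 2)²)*19) = -(29 - 21*(2 - 1*4²)*19) = -(29 - 21*(2 - 1*16)*19) = -(29 - 21*(2 - 16)*19) = -(29 - 21*(-14)*19) = -(29 + 5586) = -1*5615 = -5615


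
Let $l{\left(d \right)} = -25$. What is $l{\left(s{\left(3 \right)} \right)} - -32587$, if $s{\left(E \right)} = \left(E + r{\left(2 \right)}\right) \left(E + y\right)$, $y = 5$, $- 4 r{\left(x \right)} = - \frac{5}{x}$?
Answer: $32562$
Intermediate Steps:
$r{\left(x \right)} = \frac{5}{4 x}$ ($r{\left(x \right)} = - \frac{\left(-5\right) \frac{1}{x}}{4} = \frac{5}{4 x}$)
$s{\left(E \right)} = \left(5 + E\right) \left(\frac{5}{8} + E\right)$ ($s{\left(E \right)} = \left(E + \frac{5}{4 \cdot 2}\right) \left(E + 5\right) = \left(E + \frac{5}{4} \cdot \frac{1}{2}\right) \left(5 + E\right) = \left(E + \frac{5}{8}\right) \left(5 + E\right) = \left(\frac{5}{8} + E\right) \left(5 + E\right) = \left(5 + E\right) \left(\frac{5}{8} + E\right)$)
$l{\left(s{\left(3 \right)} \right)} - -32587 = -25 - -32587 = -25 + 32587 = 32562$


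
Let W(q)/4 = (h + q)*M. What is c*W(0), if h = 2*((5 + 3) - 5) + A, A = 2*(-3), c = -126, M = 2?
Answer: 0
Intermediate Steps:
A = -6
h = 0 (h = 2*((5 + 3) - 5) - 6 = 2*(8 - 5) - 6 = 2*3 - 6 = 6 - 6 = 0)
W(q) = 8*q (W(q) = 4*((0 + q)*2) = 4*(q*2) = 4*(2*q) = 8*q)
c*W(0) = -1008*0 = -126*0 = 0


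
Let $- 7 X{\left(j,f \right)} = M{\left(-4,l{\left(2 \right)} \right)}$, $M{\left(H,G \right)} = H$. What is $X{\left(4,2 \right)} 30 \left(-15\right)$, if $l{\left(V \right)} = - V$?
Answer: $- \frac{1800}{7} \approx -257.14$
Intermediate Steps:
$X{\left(j,f \right)} = \frac{4}{7}$ ($X{\left(j,f \right)} = \left(- \frac{1}{7}\right) \left(-4\right) = \frac{4}{7}$)
$X{\left(4,2 \right)} 30 \left(-15\right) = \frac{4}{7} \cdot 30 \left(-15\right) = \frac{120}{7} \left(-15\right) = - \frac{1800}{7}$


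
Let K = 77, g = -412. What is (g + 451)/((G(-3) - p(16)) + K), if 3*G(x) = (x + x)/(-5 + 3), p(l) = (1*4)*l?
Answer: 39/14 ≈ 2.7857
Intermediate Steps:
p(l) = 4*l
G(x) = -x/3 (G(x) = ((x + x)/(-5 + 3))/3 = ((2*x)/(-2))/3 = ((2*x)*(-1/2))/3 = (-x)/3 = -x/3)
(g + 451)/((G(-3) - p(16)) + K) = (-412 + 451)/((-1/3*(-3) - 4*16) + 77) = 39/((1 - 1*64) + 77) = 39/((1 - 64) + 77) = 39/(-63 + 77) = 39/14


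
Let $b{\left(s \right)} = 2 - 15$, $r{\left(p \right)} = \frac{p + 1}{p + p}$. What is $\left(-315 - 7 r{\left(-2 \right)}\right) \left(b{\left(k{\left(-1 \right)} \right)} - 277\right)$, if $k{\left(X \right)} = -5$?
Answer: $\frac{183715}{2} \approx 91858.0$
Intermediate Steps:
$r{\left(p \right)} = \frac{1 + p}{2 p}$
$b{\left(s \right)} = -13$ ($b{\left(s \right)} = 2 - 15 = -13$)
$\left(-315 - 7 r{\left(-2 \right)}\right) \left(b{\left(k{\left(-1 \right)} \right)} - 277\right) = \left(-315 - 7 \frac{1 - 2}{2 \left(-2\right)}\right) \left(-13 - 277\right) = \left(-315 - 7 \cdot \frac{1}{2} \left(- \frac{1}{2}\right) \left(-1\right)\right) \left(-290\right) = \left(-315 - \frac{7}{4}\right) \left(-290\right) = \left(- \frac{1267}{4}\right) \left(-290\right) = \frac{183715}{2}$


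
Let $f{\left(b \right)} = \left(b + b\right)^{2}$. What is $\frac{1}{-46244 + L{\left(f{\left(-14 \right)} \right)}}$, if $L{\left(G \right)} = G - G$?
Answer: $- \frac{1}{46244} \approx -2.1624 \cdot 10^{-5}$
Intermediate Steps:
$f{\left(b \right)} = 4 b^{2}$ ($f{\left(b \right)} = \left(2 b\right)^{2} = 4 b^{2}$)
$L{\left(G \right)} = 0$
$\frac{1}{-46244 + L{\left(f{\left(-14 \right)} \right)}} = \frac{1}{-46244 + 0} = \frac{1}{-46244} = - \frac{1}{46244}$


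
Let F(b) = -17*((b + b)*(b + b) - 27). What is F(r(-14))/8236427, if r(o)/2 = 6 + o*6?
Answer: -1654389/8236427 ≈ -0.20086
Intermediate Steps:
r(o) = 12 + 12*o (r(o) = 2*(6 + o*6) = 2*(6 + 6*o) = 12 + 12*o)
F(b) = 459 - 68*b² (F(b) = -17*((2*b)*(2*b) - 27) = -17*(4*b² - 27) = -17*(-27 + 4*b²) = 459 - 68*b²)
F(r(-14))/8236427 = (459 - 68*(12 + 12*(-14))²)/8236427 = (459 - 68*(12 - 168)²)*(1/8236427) = (459 - 68*(-156)²)*(1/8236427) = (459 - 68*24336)*(1/8236427) = (459 - 1654848)*(1/8236427) = -1654389*1/8236427 = -1654389/8236427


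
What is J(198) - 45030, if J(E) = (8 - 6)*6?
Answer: -45018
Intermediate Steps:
J(E) = 12 (J(E) = 2*6 = 12)
J(198) - 45030 = 12 - 45030 = -45018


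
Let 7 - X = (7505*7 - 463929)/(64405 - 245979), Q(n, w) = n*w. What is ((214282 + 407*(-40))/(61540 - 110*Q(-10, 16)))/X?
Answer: 8988003787/17007660840 ≈ 0.52847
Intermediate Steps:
X = 429812/90787 (X = 7 - (7505*7 - 463929)/(64405 - 245979) = 7 - (52535 - 463929)/(-181574) = 7 - (-411394)*(-1)/181574 = 7 - 1*205697/90787 = 7 - 205697/90787 = 429812/90787 ≈ 4.7343)
((214282 + 407*(-40))/(61540 - 110*Q(-10, 16)))/X = ((214282 + 407*(-40))/(61540 - (-1100)*16))/(429812/90787) = ((214282 - 16280)/(61540 - 110*(-160)))*(90787/429812) = (198002/(61540 + 17600))*(90787/429812) = (198002/79140)*(90787/429812) = (198002*(1/79140))*(90787/429812) = (99001/39570)*(90787/429812) = 8988003787/17007660840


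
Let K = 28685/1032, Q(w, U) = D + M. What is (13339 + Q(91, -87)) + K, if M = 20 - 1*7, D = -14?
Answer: 13793501/1032 ≈ 13366.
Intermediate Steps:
M = 13 (M = 20 - 7 = 13)
Q(w, U) = -1 (Q(w, U) = -14 + 13 = -1)
K = 28685/1032 (K = 28685*(1/1032) = 28685/1032 ≈ 27.796)
(13339 + Q(91, -87)) + K = (13339 - 1) + 28685/1032 = 13338 + 28685/1032 = 13793501/1032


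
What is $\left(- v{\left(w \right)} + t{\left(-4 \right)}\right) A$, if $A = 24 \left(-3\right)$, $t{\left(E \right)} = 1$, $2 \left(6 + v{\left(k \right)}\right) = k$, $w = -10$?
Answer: $-864$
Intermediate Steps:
$v{\left(k \right)} = -6 + \frac{k}{2}$
$A = -72$
$\left(- v{\left(w \right)} + t{\left(-4 \right)}\right) A = \left(- (-6 + \frac{1}{2} \left(-10\right)) + 1\right) \left(-72\right) = \left(- (-6 - 5) + 1\right) \left(-72\right) = \left(\left(-1\right) \left(-11\right) + 1\right) \left(-72\right) = \left(11 + 1\right) \left(-72\right) = 12 \left(-72\right) = -864$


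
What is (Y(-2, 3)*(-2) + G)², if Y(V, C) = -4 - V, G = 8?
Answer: 144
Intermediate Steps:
(Y(-2, 3)*(-2) + G)² = ((-4 - 1*(-2))*(-2) + 8)² = ((-4 + 2)*(-2) + 8)² = (-2*(-2) + 8)² = (4 + 8)² = 12² = 144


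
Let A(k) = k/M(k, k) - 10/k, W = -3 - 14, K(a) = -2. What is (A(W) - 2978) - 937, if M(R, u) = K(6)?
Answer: -132801/34 ≈ -3905.9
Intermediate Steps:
W = -17
M(R, u) = -2
A(k) = -10/k - k/2 (A(k) = k/(-2) - 10/k = k*(-½) - 10/k = -k/2 - 10/k = -10/k - k/2)
(A(W) - 2978) - 937 = ((-10/(-17) - ½*(-17)) - 2978) - 937 = ((-10*(-1/17) + 17/2) - 2978) - 937 = ((10/17 + 17/2) - 2978) - 937 = (309/34 - 2978) - 937 = -100943/34 - 937 = -132801/34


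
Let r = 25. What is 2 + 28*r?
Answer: 702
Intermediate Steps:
2 + 28*r = 2 + 28*25 = 2 + 700 = 702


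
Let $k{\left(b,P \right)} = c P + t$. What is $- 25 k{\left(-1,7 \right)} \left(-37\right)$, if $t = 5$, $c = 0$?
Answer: $4625$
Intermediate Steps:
$k{\left(b,P \right)} = 5$ ($k{\left(b,P \right)} = 0 P + 5 = 0 + 5 = 5$)
$- 25 k{\left(-1,7 \right)} \left(-37\right) = \left(-25\right) 5 \left(-37\right) = \left(-125\right) \left(-37\right) = 4625$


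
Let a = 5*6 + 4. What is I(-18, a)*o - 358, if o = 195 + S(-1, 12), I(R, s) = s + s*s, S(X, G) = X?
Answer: 230502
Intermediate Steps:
a = 34 (a = 30 + 4 = 34)
I(R, s) = s + s²
o = 194 (o = 195 - 1 = 194)
I(-18, a)*o - 358 = (34*(1 + 34))*194 - 358 = (34*35)*194 - 358 = 1190*194 - 358 = 230860 - 358 = 230502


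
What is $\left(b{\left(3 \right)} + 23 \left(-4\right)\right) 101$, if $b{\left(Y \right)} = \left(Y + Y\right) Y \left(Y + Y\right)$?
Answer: $1616$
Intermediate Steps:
$b{\left(Y \right)} = 4 Y^{3}$ ($b{\left(Y \right)} = 2 Y Y 2 Y = 2 Y^{2} \cdot 2 Y = 4 Y^{3}$)
$\left(b{\left(3 \right)} + 23 \left(-4\right)\right) 101 = \left(4 \cdot 3^{3} + 23 \left(-4\right)\right) 101 = \left(4 \cdot 27 - 92\right) 101 = \left(108 - 92\right) 101 = 16 \cdot 101 = 1616$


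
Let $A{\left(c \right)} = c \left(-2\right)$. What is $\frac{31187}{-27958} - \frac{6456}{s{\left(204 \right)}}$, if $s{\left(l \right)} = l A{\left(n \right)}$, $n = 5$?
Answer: $\frac{4869807}{2376430} \approx 2.0492$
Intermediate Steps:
$A{\left(c \right)} = - 2 c$
$s{\left(l \right)} = - 10 l$ ($s{\left(l \right)} = l \left(\left(-2\right) 5\right) = l \left(-10\right) = - 10 l$)
$\frac{31187}{-27958} - \frac{6456}{s{\left(204 \right)}} = \frac{31187}{-27958} - \frac{6456}{\left(-10\right) 204} = 31187 \left(- \frac{1}{27958}\right) - \frac{6456}{-2040} = - \frac{31187}{27958} - - \frac{269}{85} = - \frac{31187}{27958} + \frac{269}{85} = \frac{4869807}{2376430}$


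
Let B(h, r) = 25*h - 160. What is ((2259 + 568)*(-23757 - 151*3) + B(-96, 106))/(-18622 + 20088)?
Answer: -34222115/733 ≈ -46688.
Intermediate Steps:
B(h, r) = -160 + 25*h
((2259 + 568)*(-23757 - 151*3) + B(-96, 106))/(-18622 + 20088) = ((2259 + 568)*(-23757 - 151*3) + (-160 + 25*(-96)))/(-18622 + 20088) = (2827*(-23757 - 453) + (-160 - 2400))/1466 = (2827*(-24210) - 2560)*(1/1466) = (-68441670 - 2560)*(1/1466) = -68444230*1/1466 = -34222115/733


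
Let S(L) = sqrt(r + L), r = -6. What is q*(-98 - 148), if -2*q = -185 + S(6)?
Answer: -22755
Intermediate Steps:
S(L) = sqrt(-6 + L)
q = 185/2 (q = -(-185 + sqrt(-6 + 6))/2 = -(-185 + sqrt(0))/2 = -(-185 + 0)/2 = -1/2*(-185) = 185/2 ≈ 92.500)
q*(-98 - 148) = 185*(-98 - 148)/2 = (185/2)*(-246) = -22755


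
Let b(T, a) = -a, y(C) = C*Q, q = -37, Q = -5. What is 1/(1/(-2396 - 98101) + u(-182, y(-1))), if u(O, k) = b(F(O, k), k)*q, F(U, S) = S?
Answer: 100497/18591944 ≈ 0.0054054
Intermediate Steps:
y(C) = -5*C (y(C) = C*(-5) = -5*C)
u(O, k) = 37*k (u(O, k) = -k*(-37) = 37*k)
1/(1/(-2396 - 98101) + u(-182, y(-1))) = 1/(1/(-2396 - 98101) + 37*(-5*(-1))) = 1/(1/(-100497) + 37*5) = 1/(-1/100497 + 185) = 1/(18591944/100497) = 100497/18591944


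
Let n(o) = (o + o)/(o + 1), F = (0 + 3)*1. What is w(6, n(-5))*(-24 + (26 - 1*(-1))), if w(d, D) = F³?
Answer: 81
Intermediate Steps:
F = 3 (F = 3*1 = 3)
n(o) = 2*o/(1 + o) (n(o) = (2*o)/(1 + o) = 2*o/(1 + o))
w(d, D) = 27 (w(d, D) = 3³ = 27)
w(6, n(-5))*(-24 + (26 - 1*(-1))) = 27*(-24 + (26 - 1*(-1))) = 27*(-24 + (26 + 1)) = 27*(-24 + 27) = 27*3 = 81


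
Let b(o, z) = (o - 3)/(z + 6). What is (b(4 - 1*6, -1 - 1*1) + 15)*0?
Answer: 0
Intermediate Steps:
b(o, z) = (-3 + o)/(6 + z)
(b(4 - 1*6, -1 - 1*1) + 15)*0 = ((-3 + (4 - 1*6))/(6 + (-1 - 1*1)) + 15)*0 = ((-3 + (4 - 6))/(6 + (-1 - 1)) + 15)*0 = ((-3 - 2)/(6 - 2) + 15)*0 = (-5/4 + 15)*0 = (55/4)*0 = 0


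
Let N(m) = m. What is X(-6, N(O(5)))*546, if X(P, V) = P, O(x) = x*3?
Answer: -3276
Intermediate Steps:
O(x) = 3*x
X(-6, N(O(5)))*546 = -6*546 = -3276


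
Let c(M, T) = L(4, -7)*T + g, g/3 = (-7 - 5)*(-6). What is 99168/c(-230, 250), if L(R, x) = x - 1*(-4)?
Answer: -16528/89 ≈ -185.71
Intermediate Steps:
L(R, x) = 4 + x (L(R, x) = x + 4 = 4 + x)
g = 216 (g = 3*((-7 - 5)*(-6)) = 3*(-12*(-6)) = 3*72 = 216)
c(M, T) = 216 - 3*T (c(M, T) = (4 - 7)*T + 216 = -3*T + 216 = 216 - 3*T)
99168/c(-230, 250) = 99168/(216 - 3*250) = 99168/(216 - 750) = 99168/(-534) = 99168*(-1/534) = -16528/89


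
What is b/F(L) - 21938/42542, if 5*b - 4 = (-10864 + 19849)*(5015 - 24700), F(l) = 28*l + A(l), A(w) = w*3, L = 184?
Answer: -3762508671271/606648920 ≈ -6202.1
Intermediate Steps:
A(w) = 3*w
F(l) = 31*l (F(l) = 28*l + 3*l = 31*l)
b = -176869721/5 (b = ⅘ + ((-10864 + 19849)*(5015 - 24700))/5 = ⅘ + (8985*(-19685))/5 = ⅘ + (⅕)*(-176869725) = ⅘ - 35373945 = -176869721/5 ≈ -3.5374e+7)
b/F(L) - 21938/42542 = -176869721/(5*(31*184)) - 21938/42542 = -176869721/5/5704 - 21938*1/42542 = -176869721/5*1/5704 - 10969/21271 = -176869721/28520 - 10969/21271 = -3762508671271/606648920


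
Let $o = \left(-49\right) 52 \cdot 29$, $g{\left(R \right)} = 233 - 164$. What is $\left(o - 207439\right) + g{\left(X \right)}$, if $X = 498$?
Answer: $-281262$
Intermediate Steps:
$g{\left(R \right)} = 69$ ($g{\left(R \right)} = 233 - 164 = 69$)
$o = -73892$ ($o = \left(-2548\right) 29 = -73892$)
$\left(o - 207439\right) + g{\left(X \right)} = \left(-73892 - 207439\right) + 69 = -281331 + 69 = -281262$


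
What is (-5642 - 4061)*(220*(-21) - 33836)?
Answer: 373138568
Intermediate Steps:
(-5642 - 4061)*(220*(-21) - 33836) = -9703*(-4620 - 33836) = -9703*(-38456) = 373138568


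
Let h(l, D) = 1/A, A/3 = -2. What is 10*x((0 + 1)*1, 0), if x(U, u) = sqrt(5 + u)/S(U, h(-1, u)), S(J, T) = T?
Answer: -60*sqrt(5) ≈ -134.16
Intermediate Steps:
A = -6 (A = 3*(-2) = -6)
h(l, D) = -1/6 (h(l, D) = 1/(-6) = -1/6)
x(U, u) = -6*sqrt(5 + u) (x(U, u) = sqrt(5 + u)/(-1/6) = sqrt(5 + u)*(-6) = -6*sqrt(5 + u))
10*x((0 + 1)*1, 0) = 10*(-6*sqrt(5 + 0)) = 10*(-6*sqrt(5)) = -60*sqrt(5)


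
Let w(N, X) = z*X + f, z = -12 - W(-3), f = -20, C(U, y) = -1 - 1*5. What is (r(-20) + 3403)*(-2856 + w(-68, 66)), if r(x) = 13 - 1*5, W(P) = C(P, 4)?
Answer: -11160792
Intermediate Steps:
C(U, y) = -6 (C(U, y) = -1 - 5 = -6)
W(P) = -6
z = -6 (z = -12 - 1*(-6) = -12 + 6 = -6)
r(x) = 8 (r(x) = 13 - 5 = 8)
w(N, X) = -20 - 6*X (w(N, X) = -6*X - 20 = -20 - 6*X)
(r(-20) + 3403)*(-2856 + w(-68, 66)) = (8 + 3403)*(-2856 + (-20 - 6*66)) = 3411*(-2856 + (-20 - 396)) = 3411*(-2856 - 416) = 3411*(-3272) = -11160792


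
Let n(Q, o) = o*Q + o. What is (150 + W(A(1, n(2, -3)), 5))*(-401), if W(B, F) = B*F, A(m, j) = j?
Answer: -42105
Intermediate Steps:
n(Q, o) = o + Q*o (n(Q, o) = Q*o + o = o + Q*o)
(150 + W(A(1, n(2, -3)), 5))*(-401) = (150 - 3*(1 + 2)*5)*(-401) = (150 - 3*3*5)*(-401) = (150 - 9*5)*(-401) = (150 - 45)*(-401) = 105*(-401) = -42105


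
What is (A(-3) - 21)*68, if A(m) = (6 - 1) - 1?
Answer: -1156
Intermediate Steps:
A(m) = 4 (A(m) = 5 - 1 = 4)
(A(-3) - 21)*68 = (4 - 21)*68 = -17*68 = -1156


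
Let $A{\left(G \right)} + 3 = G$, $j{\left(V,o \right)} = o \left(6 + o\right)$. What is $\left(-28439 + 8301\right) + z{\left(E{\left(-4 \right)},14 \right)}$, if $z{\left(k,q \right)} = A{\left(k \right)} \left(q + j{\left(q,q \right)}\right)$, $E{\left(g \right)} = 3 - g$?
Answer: $-18962$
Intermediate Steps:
$A{\left(G \right)} = -3 + G$
$z{\left(k,q \right)} = \left(-3 + k\right) \left(q + q \left(6 + q\right)\right)$
$\left(-28439 + 8301\right) + z{\left(E{\left(-4 \right)},14 \right)} = \left(-28439 + 8301\right) + 14 \left(-3 + \left(3 - -4\right)\right) \left(7 + 14\right) = -20138 + 14 \left(-3 + \left(3 + 4\right)\right) 21 = -20138 + 14 \left(-3 + 7\right) 21 = -20138 + 14 \cdot 4 \cdot 21 = -20138 + 1176 = -18962$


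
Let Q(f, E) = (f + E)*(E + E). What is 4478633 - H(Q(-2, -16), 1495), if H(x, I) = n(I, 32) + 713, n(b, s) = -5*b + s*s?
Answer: 4484371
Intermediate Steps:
n(b, s) = s² - 5*b (n(b, s) = -5*b + s² = s² - 5*b)
Q(f, E) = 2*E*(E + f) (Q(f, E) = (E + f)*(2*E) = 2*E*(E + f))
H(x, I) = 1737 - 5*I (H(x, I) = (32² - 5*I) + 713 = (1024 - 5*I) + 713 = 1737 - 5*I)
4478633 - H(Q(-2, -16), 1495) = 4478633 - (1737 - 5*1495) = 4478633 - (1737 - 7475) = 4478633 - 1*(-5738) = 4478633 + 5738 = 4484371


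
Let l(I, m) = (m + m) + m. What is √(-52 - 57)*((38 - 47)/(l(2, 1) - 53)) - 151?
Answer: -151 + 9*I*√109/50 ≈ -151.0 + 1.8793*I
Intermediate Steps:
l(I, m) = 3*m (l(I, m) = 2*m + m = 3*m)
√(-52 - 57)*((38 - 47)/(l(2, 1) - 53)) - 151 = √(-52 - 57)*((38 - 47)/(3*1 - 53)) - 151 = √(-109)*(-9/(3 - 53)) - 151 = (I*√109)*(-9/(-50)) - 151 = (I*√109)*(-9*(-1/50)) - 151 = (I*√109)*(9/50) - 151 = 9*I*√109/50 - 151 = -151 + 9*I*√109/50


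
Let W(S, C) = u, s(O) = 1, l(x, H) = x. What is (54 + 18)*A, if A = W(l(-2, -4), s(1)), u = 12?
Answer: 864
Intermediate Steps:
W(S, C) = 12
A = 12
(54 + 18)*A = (54 + 18)*12 = 72*12 = 864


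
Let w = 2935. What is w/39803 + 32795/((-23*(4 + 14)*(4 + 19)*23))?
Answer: -662556775/8717095818 ≈ -0.076007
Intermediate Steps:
w/39803 + 32795/((-23*(4 + 14)*(4 + 19)*23)) = 2935/39803 + 32795/((-23*(4 + 14)*(4 + 19)*23)) = 2935*(1/39803) + 32795/((-414*23*23)) = 2935/39803 + 32795/((-23*414*23)) = 2935/39803 + 32795/((-9522*23)) = 2935/39803 + 32795/(-219006) = 2935/39803 + 32795*(-1/219006) = 2935/39803 - 32795/219006 = -662556775/8717095818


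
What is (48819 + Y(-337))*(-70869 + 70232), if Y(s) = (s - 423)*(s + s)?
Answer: -357394583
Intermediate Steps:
Y(s) = 2*s*(-423 + s) (Y(s) = (-423 + s)*(2*s) = 2*s*(-423 + s))
(48819 + Y(-337))*(-70869 + 70232) = (48819 + 2*(-337)*(-423 - 337))*(-70869 + 70232) = (48819 + 2*(-337)*(-760))*(-637) = (48819 + 512240)*(-637) = 561059*(-637) = -357394583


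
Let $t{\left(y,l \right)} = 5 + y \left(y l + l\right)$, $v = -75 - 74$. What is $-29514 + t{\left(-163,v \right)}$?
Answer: $-3964003$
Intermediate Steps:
$v = -149$ ($v = -75 - 74 = -149$)
$t{\left(y,l \right)} = 5 + y \left(l + l y\right)$ ($t{\left(y,l \right)} = 5 + y \left(l y + l\right) = 5 + y \left(l + l y\right)$)
$-29514 + t{\left(-163,v \right)} = -29514 - \left(-24292 + 3958781\right) = -29514 + \left(5 + 24287 - 3958781\right) = -29514 - 3934489 = -3964003$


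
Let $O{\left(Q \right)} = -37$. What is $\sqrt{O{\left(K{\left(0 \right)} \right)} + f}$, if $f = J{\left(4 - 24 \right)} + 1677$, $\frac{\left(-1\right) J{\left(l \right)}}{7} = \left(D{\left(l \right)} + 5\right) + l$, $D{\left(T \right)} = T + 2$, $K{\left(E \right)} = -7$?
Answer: $\sqrt{1871} \approx 43.255$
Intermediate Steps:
$D{\left(T \right)} = 2 + T$
$J{\left(l \right)} = -49 - 14 l$ ($J{\left(l \right)} = - 7 \left(\left(\left(2 + l\right) + 5\right) + l\right) = - 7 \left(\left(7 + l\right) + l\right) = - 7 \left(7 + 2 l\right) = -49 - 14 l$)
$f = 1908$ ($f = \left(-49 - 14 \left(4 - 24\right)\right) + 1677 = \left(-49 - -280\right) + 1677 = \left(-49 + 280\right) + 1677 = 231 + 1677 = 1908$)
$\sqrt{O{\left(K{\left(0 \right)} \right)} + f} = \sqrt{-37 + 1908} = \sqrt{1871}$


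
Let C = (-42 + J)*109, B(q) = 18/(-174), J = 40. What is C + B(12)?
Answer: -6325/29 ≈ -218.10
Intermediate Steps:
B(q) = -3/29 (B(q) = 18*(-1/174) = -3/29)
C = -218 (C = (-42 + 40)*109 = -2*109 = -218)
C + B(12) = -218 - 3/29 = -6325/29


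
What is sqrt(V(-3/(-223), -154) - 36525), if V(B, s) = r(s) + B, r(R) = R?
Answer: I*sqrt(1824009322)/223 ≈ 191.52*I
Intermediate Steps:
V(B, s) = B + s (V(B, s) = s + B = B + s)
sqrt(V(-3/(-223), -154) - 36525) = sqrt((-3/(-223) - 154) - 36525) = sqrt((-3*(-1/223) - 154) - 36525) = sqrt((3/223 - 154) - 36525) = sqrt(-34339/223 - 36525) = sqrt(-8179414/223) = I*sqrt(1824009322)/223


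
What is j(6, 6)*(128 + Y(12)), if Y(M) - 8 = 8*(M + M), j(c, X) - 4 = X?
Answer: 3280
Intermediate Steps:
j(c, X) = 4 + X
Y(M) = 8 + 16*M (Y(M) = 8 + 8*(M + M) = 8 + 8*(2*M) = 8 + 16*M)
j(6, 6)*(128 + Y(12)) = (4 + 6)*(128 + (8 + 16*12)) = 10*(128 + (8 + 192)) = 10*(128 + 200) = 10*328 = 3280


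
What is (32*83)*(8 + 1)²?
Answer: 215136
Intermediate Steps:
(32*83)*(8 + 1)² = 2656*9² = 2656*81 = 215136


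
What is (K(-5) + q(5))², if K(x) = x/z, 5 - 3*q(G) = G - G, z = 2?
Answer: 25/36 ≈ 0.69444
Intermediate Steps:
q(G) = 5/3 (q(G) = 5/3 - (G - G)/3 = 5/3 - ⅓*0 = 5/3 + 0 = 5/3)
K(x) = x/2
(K(-5) + q(5))² = ((½)*(-5) + 5/3)² = (-5/2 + 5/3)² = (-⅚)² = 25/36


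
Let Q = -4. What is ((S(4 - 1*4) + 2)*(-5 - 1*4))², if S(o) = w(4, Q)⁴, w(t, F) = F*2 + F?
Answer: 34835236164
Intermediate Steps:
w(t, F) = 3*F (w(t, F) = 2*F + F = 3*F)
S(o) = 20736 (S(o) = (3*(-4))⁴ = (-12)⁴ = 20736)
((S(4 - 1*4) + 2)*(-5 - 1*4))² = ((20736 + 2)*(-5 - 1*4))² = (20738*(-5 - 4))² = (20738*(-9))² = (-186642)² = 34835236164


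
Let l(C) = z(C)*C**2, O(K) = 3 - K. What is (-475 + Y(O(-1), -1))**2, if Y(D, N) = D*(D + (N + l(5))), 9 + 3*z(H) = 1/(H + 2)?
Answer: 253541929/441 ≈ 5.7493e+5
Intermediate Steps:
z(H) = -3 + 1/(3*(2 + H)) (z(H) = -3 + 1/(3*(H + 2)) = -3 + 1/(3*(2 + H)))
l(C) = C**2*(-17 - 9*C)/(3*(2 + C)) (l(C) = ((-17 - 9*C)/(3*(2 + C)))*C**2 = C**2*(-17 - 9*C)/(3*(2 + C)))
Y(D, N) = D*(-1550/21 + D + N) (Y(D, N) = D*(D + (N + (1/3)*5**2*(-17 - 9*5)/(2 + 5))) = D*(D + (N + (1/3)*25*(-17 - 45)/7)) = D*(D + (N + (1/3)*25*(1/7)*(-62))) = D*(D + (N - 1550/21)) = D*(D + (-1550/21 + N)) = D*(-1550/21 + D + N))
(-475 + Y(O(-1), -1))**2 = (-475 + (3 - 1*(-1))*(-1550 + 21*(3 - 1*(-1)) + 21*(-1))/21)**2 = (-475 + (3 + 1)*(-1550 + 21*(3 + 1) - 21)/21)**2 = (-475 + (1/21)*4*(-1550 + 21*4 - 21))**2 = (-475 + (1/21)*4*(-1550 + 84 - 21))**2 = (-475 + (1/21)*4*(-1487))**2 = (-475 - 5948/21)**2 = (-15923/21)**2 = 253541929/441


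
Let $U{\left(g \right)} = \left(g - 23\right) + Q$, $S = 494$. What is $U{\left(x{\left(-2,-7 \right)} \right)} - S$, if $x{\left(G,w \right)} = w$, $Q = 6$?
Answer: $-518$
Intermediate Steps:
$U{\left(g \right)} = -17 + g$ ($U{\left(g \right)} = \left(g - 23\right) + 6 = \left(-23 + g\right) + 6 = -17 + g$)
$U{\left(x{\left(-2,-7 \right)} \right)} - S = \left(-17 - 7\right) - 494 = -24 - 494 = -518$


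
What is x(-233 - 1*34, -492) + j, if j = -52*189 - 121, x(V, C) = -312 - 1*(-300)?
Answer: -9961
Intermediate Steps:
x(V, C) = -12 (x(V, C) = -312 + 300 = -12)
j = -9949 (j = -9828 - 121 = -9949)
x(-233 - 1*34, -492) + j = -12 - 9949 = -9961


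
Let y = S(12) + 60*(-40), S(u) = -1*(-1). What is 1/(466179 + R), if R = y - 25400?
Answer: 1/438380 ≈ 2.2811e-6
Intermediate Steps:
S(u) = 1
y = -2399 (y = 1 + 60*(-40) = 1 - 2400 = -2399)
R = -27799 (R = -2399 - 25400 = -27799)
1/(466179 + R) = 1/(466179 - 27799) = 1/438380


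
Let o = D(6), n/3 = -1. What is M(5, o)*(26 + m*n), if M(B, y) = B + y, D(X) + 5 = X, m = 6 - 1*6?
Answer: 156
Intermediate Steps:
n = -3 (n = 3*(-1) = -3)
m = 0 (m = 6 - 6 = 0)
D(X) = -5 + X
o = 1 (o = -5 + 6 = 1)
M(5, o)*(26 + m*n) = (5 + 1)*(26 + 0*(-3)) = 6*(26 + 0) = 6*26 = 156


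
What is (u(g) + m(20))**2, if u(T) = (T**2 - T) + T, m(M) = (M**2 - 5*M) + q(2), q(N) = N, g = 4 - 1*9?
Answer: 106929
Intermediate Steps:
g = -5 (g = 4 - 9 = -5)
m(M) = 2 + M**2 - 5*M (m(M) = (M**2 - 5*M) + 2 = 2 + M**2 - 5*M)
u(T) = T**2
(u(g) + m(20))**2 = ((-5)**2 + (2 + 20**2 - 5*20))**2 = (25 + (2 + 400 - 100))**2 = (25 + 302)**2 = 327**2 = 106929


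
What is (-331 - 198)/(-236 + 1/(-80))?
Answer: 42320/18881 ≈ 2.2414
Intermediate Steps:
(-331 - 198)/(-236 + 1/(-80)) = -529/(-236 - 1/80) = -529/(-18881/80) = -529*(-80/18881) = 42320/18881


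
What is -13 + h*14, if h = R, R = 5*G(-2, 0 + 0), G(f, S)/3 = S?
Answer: -13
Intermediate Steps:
G(f, S) = 3*S
R = 0 (R = 5*(3*(0 + 0)) = 5*(3*0) = 5*0 = 0)
h = 0
-13 + h*14 = -13 + 0*14 = -13 + 0 = -13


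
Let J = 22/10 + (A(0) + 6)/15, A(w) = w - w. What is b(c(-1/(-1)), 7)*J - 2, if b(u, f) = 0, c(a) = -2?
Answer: -2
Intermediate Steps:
A(w) = 0
J = 13/5 (J = 22/10 + (0 + 6)/15 = 22*(1/10) + 6*(1/15) = 11/5 + 2/5 = 13/5 ≈ 2.6000)
b(c(-1/(-1)), 7)*J - 2 = 0*(13/5) - 2 = 0 - 2 = -2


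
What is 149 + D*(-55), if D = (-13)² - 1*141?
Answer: -1391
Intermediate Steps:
D = 28 (D = 169 - 141 = 28)
149 + D*(-55) = 149 + 28*(-55) = 149 - 1540 = -1391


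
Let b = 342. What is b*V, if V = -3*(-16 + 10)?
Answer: 6156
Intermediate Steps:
V = 18 (V = -3*(-6) = 18)
b*V = 342*18 = 6156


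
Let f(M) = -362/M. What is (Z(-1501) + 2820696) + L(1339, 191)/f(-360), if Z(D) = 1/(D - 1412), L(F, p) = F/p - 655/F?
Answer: 380356011719428783/134844427497 ≈ 2.8207e+6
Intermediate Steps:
L(F, p) = -655/F + F/p
Z(D) = 1/(-1412 + D)
(Z(-1501) + 2820696) + L(1339, 191)/f(-360) = (1/(-1412 - 1501) + 2820696) + (-655/1339 + 1339/191)/((-362/(-360))) = (1/(-2913) + 2820696) + (-655*1/1339 + 1339*(1/191))/((-362*(-1/360))) = (-1/2913 + 2820696) + (-655/1339 + 1339/191)/(181/180) = 8216687447/2913 + (1667816/255749)*(180/181) = 8216687447/2913 + 300206880/46290569 = 380356011719428783/134844427497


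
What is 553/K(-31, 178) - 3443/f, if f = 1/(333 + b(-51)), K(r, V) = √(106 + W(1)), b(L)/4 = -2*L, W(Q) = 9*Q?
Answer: -2551263 + 553*√115/115 ≈ -2.5512e+6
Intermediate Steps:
b(L) = -8*L (b(L) = 4*(-2*L) = -8*L)
K(r, V) = √115 (K(r, V) = √(106 + 9*1) = √(106 + 9) = √115)
f = 1/741 (f = 1/(333 - 8*(-51)) = 1/(333 + 408) = 1/741 ≈ 0.0013495)
553/K(-31, 178) - 3443/f = 553/(√115) - 3443/1/741 = 553*(√115/115) - 3443*741 = 553*√115/115 - 2551263 = -2551263 + 553*√115/115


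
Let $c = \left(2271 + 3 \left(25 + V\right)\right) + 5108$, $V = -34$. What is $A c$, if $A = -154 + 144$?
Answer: $-73520$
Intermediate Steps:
$A = -10$
$c = 7352$ ($c = \left(2271 + 3 \left(25 - 34\right)\right) + 5108 = \left(2271 + 3 \left(-9\right)\right) + 5108 = \left(2271 - 27\right) + 5108 = 2244 + 5108 = 7352$)
$A c = \left(-10\right) 7352 = -73520$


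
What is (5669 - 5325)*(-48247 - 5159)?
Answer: -18371664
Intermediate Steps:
(5669 - 5325)*(-48247 - 5159) = 344*(-53406) = -18371664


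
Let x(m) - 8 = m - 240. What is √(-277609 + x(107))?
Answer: I*√277734 ≈ 527.0*I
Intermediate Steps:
x(m) = -232 + m (x(m) = 8 + (m - 240) = 8 + (-240 + m) = -232 + m)
√(-277609 + x(107)) = √(-277609 + (-232 + 107)) = √(-277609 - 125) = √(-277734) = I*√277734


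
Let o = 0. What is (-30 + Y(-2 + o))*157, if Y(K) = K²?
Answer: -4082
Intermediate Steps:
(-30 + Y(-2 + o))*157 = (-30 + (-2 + 0)²)*157 = (-30 + (-2)²)*157 = (-30 + 4)*157 = -26*157 = -4082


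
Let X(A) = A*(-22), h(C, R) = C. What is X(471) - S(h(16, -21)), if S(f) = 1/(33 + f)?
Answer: -507739/49 ≈ -10362.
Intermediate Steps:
X(A) = -22*A
X(471) - S(h(16, -21)) = -22*471 - 1/(33 + 16) = -10362 - 1/49 = -507739/49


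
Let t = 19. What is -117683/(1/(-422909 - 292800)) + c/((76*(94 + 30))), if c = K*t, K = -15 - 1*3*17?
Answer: 20888241997223/248 ≈ 8.4227e+10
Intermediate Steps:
K = -66 (K = -15 - 3*17 = -15 - 51 = -66)
c = -1254 (c = -66*19 = -1254)
-117683/(1/(-422909 - 292800)) + c/((76*(94 + 30))) = -117683/(1/(-422909 - 292800)) - 1254*1/(76*(94 + 30)) = -117683/(1/(-715709)) - 1254/(76*124) = -117683/(-1/715709) - 1254/9424 = -117683*(-715709) - 1254*1/9424 = 84226782247 - 33/248 = 20888241997223/248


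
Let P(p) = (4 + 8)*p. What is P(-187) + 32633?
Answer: 30389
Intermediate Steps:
P(p) = 12*p
P(-187) + 32633 = 12*(-187) + 32633 = -2244 + 32633 = 30389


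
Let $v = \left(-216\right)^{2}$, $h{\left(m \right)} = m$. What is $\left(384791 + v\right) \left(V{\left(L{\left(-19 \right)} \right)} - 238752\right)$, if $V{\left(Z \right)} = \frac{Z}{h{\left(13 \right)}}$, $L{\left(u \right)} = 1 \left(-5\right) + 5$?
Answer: $-103008834144$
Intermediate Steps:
$L{\left(u \right)} = 0$ ($L{\left(u \right)} = -5 + 5 = 0$)
$v = 46656$
$V{\left(Z \right)} = \frac{Z}{13}$
$\left(384791 + v\right) \left(V{\left(L{\left(-19 \right)} \right)} - 238752\right) = \left(384791 + 46656\right) \left(\frac{1}{13} \cdot 0 - 238752\right) = 431447 \left(0 - 238752\right) = 431447 \left(-238752\right) = -103008834144$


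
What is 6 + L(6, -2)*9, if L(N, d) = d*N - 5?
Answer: -147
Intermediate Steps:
L(N, d) = -5 + N*d (L(N, d) = N*d - 5 = -5 + N*d)
6 + L(6, -2)*9 = 6 + (-5 + 6*(-2))*9 = 6 + (-5 - 12)*9 = 6 - 17*9 = 6 - 153 = -147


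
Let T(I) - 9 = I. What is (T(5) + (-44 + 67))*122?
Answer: 4514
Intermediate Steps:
T(I) = 9 + I
(T(5) + (-44 + 67))*122 = ((9 + 5) + (-44 + 67))*122 = (14 + 23)*122 = 37*122 = 4514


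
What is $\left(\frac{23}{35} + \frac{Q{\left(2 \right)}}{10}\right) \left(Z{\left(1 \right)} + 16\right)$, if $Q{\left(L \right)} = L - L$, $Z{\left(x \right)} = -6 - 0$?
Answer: $\frac{46}{7} \approx 6.5714$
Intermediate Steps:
$Z{\left(x \right)} = -6$ ($Z{\left(x \right)} = -6 + 0 = -6$)
$Q{\left(L \right)} = 0$
$\left(\frac{23}{35} + \frac{Q{\left(2 \right)}}{10}\right) \left(Z{\left(1 \right)} + 16\right) = \left(\frac{23}{35} + \frac{0}{10}\right) \left(-6 + 16\right) = \left(23 \cdot \frac{1}{35} + 0 \cdot \frac{1}{10}\right) 10 = \left(\frac{23}{35} + 0\right) 10 = \frac{23}{35} \cdot 10 = \frac{46}{7}$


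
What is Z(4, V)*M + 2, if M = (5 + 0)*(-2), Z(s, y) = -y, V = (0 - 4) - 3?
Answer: -68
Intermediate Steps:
V = -7 (V = -4 - 3 = -7)
M = -10 (M = 5*(-2) = -10)
Z(4, V)*M + 2 = -1*(-7)*(-10) + 2 = 7*(-10) + 2 = -70 + 2 = -68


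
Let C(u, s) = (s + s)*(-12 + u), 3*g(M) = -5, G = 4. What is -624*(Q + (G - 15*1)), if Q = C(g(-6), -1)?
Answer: -10192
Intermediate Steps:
g(M) = -5/3 (g(M) = (⅓)*(-5) = -5/3)
C(u, s) = 2*s*(-12 + u) (C(u, s) = (2*s)*(-12 + u) = 2*s*(-12 + u))
Q = 82/3 (Q = 2*(-1)*(-12 - 5/3) = 2*(-1)*(-41/3) = 82/3 ≈ 27.333)
-624*(Q + (G - 15*1)) = -624*(82/3 + (4 - 15*1)) = -624*(82/3 + (4 - 15)) = -624*(82/3 - 11) = -624*49/3 = -10192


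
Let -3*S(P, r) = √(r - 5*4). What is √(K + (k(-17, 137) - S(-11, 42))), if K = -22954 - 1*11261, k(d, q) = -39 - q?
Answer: √(-309519 + 3*√22)/3 ≈ 185.44*I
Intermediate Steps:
K = -34215 (K = -22954 - 11261 = -34215)
S(P, r) = -√(-20 + r)/3 (S(P, r) = -√(r - 5*4)/3 = -√(r - 20)/3 = -√(-20 + r)/3)
√(K + (k(-17, 137) - S(-11, 42))) = √(-34215 + ((-39 - 1*137) - (-1)*√(-20 + 42)/3)) = √(-34215 + ((-39 - 137) - (-1)*√22/3)) = √(-34215 + (-176 + √22/3)) = √(-34391 + √22/3)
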